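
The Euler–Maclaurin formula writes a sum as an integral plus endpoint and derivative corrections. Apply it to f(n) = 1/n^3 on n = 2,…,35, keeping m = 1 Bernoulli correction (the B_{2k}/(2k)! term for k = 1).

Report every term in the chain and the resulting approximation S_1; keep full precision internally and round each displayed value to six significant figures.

∫_2^35 1/x^3 dx evaluates to 0.124592.
½[f(2) + f(35)] = ½[0.125000 + 2.33236e-05] = 0.0625117.
Integral + boundary = 0.187103.
Order-1 term: 1/12 · (-1.99917e-06 − (-0.187500)) = 0.0156248.

S_1 ≈ 0.202728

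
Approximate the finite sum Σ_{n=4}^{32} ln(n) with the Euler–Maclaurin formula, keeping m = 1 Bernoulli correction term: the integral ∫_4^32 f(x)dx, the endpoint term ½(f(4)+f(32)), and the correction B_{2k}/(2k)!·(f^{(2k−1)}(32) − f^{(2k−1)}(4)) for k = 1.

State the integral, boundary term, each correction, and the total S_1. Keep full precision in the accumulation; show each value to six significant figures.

Integral: ∫_4^32 ln(x) dx = 77.3584.
Endpoint term: (f(4) + f(32))/2 = (1.38629 + 3.46574)/2 = 2.42602.
Running total after boundary: 79.7844.
k=1: B_{2}/(2)! × [f^{(1)}(32) − f^{(1)}(4)] = 1/12 × (0.0312500 − 0.250000) = -0.0182292.

S_1 ≈ 79.7662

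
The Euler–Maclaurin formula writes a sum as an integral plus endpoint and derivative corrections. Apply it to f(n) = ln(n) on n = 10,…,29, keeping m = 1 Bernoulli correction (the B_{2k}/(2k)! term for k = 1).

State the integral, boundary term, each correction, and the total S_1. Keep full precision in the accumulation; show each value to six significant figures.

S_1 ≈ 58.4552

∫_10^29 ln(x) dx evaluates to 55.6257.
Boundary: ½(f(10) + f(29)) = ½(2.30259 + 3.36730) = 2.83494.
Running total after boundary: 58.4607.
Correction k=1: B_{2}/2! · (f^{(1)}(29) − f^{(1)}(10)) = 1/12 · (0.0344828 − 0.100000) = -0.00545977.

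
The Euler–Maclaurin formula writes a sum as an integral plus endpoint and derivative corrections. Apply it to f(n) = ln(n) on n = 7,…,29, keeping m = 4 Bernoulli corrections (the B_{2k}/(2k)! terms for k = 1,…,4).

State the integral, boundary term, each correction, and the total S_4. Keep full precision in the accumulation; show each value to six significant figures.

∫_7^29 ln(x) dx evaluates to 62.0302.
Endpoint term: (f(7) + f(29))/2 = (1.94591 + 3.36730)/2 = 2.65660.
Integral + boundary = 64.6868.
Correction k=1: B_{2}/2! · (f^{(1)}(29) − f^{(1)}(7)) = 1/12 · (0.0344828 − 0.142857) = -0.00903120.
Partial sum through k=1: 64.6778.
Correction k=2: B_{4}/4! · (f^{(3)}(29) − f^{(3)}(7)) = −1/720 · (8.20042e-05 − 0.00583090) = 7.98458e-06.
Partial sum through k=2: 64.6778.
Correction k=3: B_{6}/6! · (f^{(5)}(29) − f^{(5)}(7)) = 1/30240 · (1.17010e-06 − 0.00142798) = -4.71827e-08.
Partial sum through k=3: 64.6778.
Correction k=4: B_{8}/8! · (f^{(7)}(29) − f^{(7)}(7)) = −1/1209600 · (4.17394e-08 − 0.000874271) = 7.22743e-10.

S_4 ≈ 64.6778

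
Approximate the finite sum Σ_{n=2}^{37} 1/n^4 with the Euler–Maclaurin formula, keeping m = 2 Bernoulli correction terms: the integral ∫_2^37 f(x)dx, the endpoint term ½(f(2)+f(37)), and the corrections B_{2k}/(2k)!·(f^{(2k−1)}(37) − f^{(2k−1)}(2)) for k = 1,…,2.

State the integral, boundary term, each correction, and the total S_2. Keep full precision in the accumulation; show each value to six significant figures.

The integral term ∫_2^37 1/x^4 dx = 0.0416601.
½[f(2) + f(37)] = ½[0.0625000 + 5.33572e-07] = 0.0312503.
So far: 0.0729104.
k=1: B_{2}/(2)! × [f^{(1)}(37) − f^{(1)}(2)] = 1/12 × (-5.76835e-08 − (-0.125000)) = 0.0104167.
After k=1: 0.0833270.
k=2: B_{4}/(4)! × [f^{(3)}(37) − f^{(3)}(2)] = −1/720 × (-1.26406e-09 − (-0.937500)) = -0.00130208.

S_2 ≈ 0.0820249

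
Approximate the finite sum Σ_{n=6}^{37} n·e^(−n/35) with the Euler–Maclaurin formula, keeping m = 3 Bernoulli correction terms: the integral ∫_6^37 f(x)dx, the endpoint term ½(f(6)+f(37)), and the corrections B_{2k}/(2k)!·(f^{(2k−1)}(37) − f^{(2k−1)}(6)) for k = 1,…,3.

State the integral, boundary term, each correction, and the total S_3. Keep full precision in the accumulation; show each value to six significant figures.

Integral: ∫_6^37 x·e^(−x/35) dx = 333.364.
½[f(6) + f(37)] = ½[5.05476 + 12.8555] = 8.95515.
Integral + boundary = 342.319.
Correction k=1: B_{2}/2! · (f^{(1)}(37) − f^{(1)}(6)) = 1/12 · (-0.0198541 − 0.698039) = -0.0598244.
After k=1: 342.259.
Correction k=2: B_{4}/4! · (f^{(3)}(37) − f^{(3)}(6)) = −1/720 · (0.000551053 − 0.00194527) = 1.93642e-06.
After k=2: 342.259.
Correction k=3: B_{6}/6! · (f^{(5)}(37) − f^{(5)}(6)) = 1/30240 · (9.12909e-07 − 2.71079e-06) = -5.94538e-11.

S_3 ≈ 342.259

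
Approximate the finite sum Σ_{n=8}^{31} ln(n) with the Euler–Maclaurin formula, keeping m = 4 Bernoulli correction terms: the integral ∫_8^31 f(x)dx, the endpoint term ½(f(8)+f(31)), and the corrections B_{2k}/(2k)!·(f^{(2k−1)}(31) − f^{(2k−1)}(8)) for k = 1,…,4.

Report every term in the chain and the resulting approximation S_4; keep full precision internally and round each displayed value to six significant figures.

S_4 ≈ 69.5671

The integral term ∫_8^31 ln(x) dx = 66.8181.
½[f(8) + f(31)] = ½[2.07944 + 3.43399] = 2.75671.
Running total after boundary: 69.5748.
Correction k=1: B_{2}/2! · (f^{(1)}(31) − f^{(1)}(8)) = 1/12 · (0.0322581 − 0.125000) = -0.00772849.
Running total after k=1: 69.5671.
Correction k=2: B_{4}/4! · (f^{(3)}(31) − f^{(3)}(8)) = −1/720 · (6.71344e-05 − 0.00390625) = 5.33211e-06.
Running total after k=2: 69.5671.
Correction k=3: B_{6}/6! · (f^{(5)}(31) − f^{(5)}(8)) = 1/30240 · (8.38306e-07 − 0.000732422) = -2.41926e-08.
Running total after k=3: 69.5671.
Correction k=4: B_{8}/8! · (f^{(7)}(31) − f^{(7)}(8)) = −1/1209600 · (2.61698e-08 − 0.000343323) = 2.83810e-10.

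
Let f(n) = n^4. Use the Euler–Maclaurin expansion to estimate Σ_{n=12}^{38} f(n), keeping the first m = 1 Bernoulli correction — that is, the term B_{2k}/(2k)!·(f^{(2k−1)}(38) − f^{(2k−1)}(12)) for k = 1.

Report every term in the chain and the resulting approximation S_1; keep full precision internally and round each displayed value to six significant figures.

Integral: ∫_12^38 x^4 dx = 1.57973e+07.
½[f(12) + f(38)] = ½[20736.0 + 2.08514e+06] = 1.05294e+06.
So far: 1.68502e+07.
Correction k=1: B_{2}/2! · (f^{(1)}(38) − f^{(1)}(12)) = 1/12 · (219488 − 6912.00) = 17714.7.

S_1 ≈ 1.68679e+07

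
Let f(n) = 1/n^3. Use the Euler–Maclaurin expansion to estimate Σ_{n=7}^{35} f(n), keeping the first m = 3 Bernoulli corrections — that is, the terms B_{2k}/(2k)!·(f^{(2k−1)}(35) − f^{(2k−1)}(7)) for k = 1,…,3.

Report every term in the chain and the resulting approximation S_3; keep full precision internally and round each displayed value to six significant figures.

The integral term ∫_7^35 1/x^3 dx = 0.00979592.
Boundary: ½(f(7) + f(35)) = ½(0.00291545 + 2.33236e-05) = 0.00146939.
Running total after boundary: 0.0112653.
Order-1 term: 1/12 · (-1.99917e-06 − (-0.00124948)) = 0.000103957.
Partial sum through k=1: 0.0113693.
Order-2 term: −1/720 · (-3.26395e-08 − (-0.000509992)) = -7.08276e-07.
Partial sum through k=2: 0.0113686.
Order-3 term: 1/30240 · (-1.11907e-09 − (-0.000437136)) = 1.44555e-08.

S_3 ≈ 0.0113686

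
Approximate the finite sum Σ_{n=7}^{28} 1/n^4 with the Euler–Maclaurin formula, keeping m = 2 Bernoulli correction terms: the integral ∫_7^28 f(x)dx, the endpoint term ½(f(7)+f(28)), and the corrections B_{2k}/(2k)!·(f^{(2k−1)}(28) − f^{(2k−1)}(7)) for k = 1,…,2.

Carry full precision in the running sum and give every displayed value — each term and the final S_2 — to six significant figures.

Integral: ∫_7^28 1/x^4 dx = 0.000956633.
Boundary: ½(f(7) + f(28)) = ½(0.000416493 + 1.62693e-06) = 0.000209060.
Running total after boundary: 0.00116569.
Order-1 term: 1/12 · (-2.32418e-07 − (-0.000237996)) = 1.98136e-05.
After k=1: 0.00118551.
Order-2 term: −1/720 · (-8.89355e-09 − (-0.000145712)) = -2.02365e-07.

S_2 ≈ 0.00118530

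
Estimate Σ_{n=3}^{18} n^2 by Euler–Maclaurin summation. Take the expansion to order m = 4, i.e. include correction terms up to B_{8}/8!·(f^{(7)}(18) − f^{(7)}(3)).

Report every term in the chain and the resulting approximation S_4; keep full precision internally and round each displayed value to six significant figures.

S_4 ≈ 2104.00

Integral: ∫_3^18 x^2 dx = 1935.00.
½[f(3) + f(18)] = ½[9.00000 + 324.000] = 166.500.
So far: 2101.50.
Order-1 term: 1/12 · (36.0000 − 6.00000) = 2.50000.
Partial sum through k=1: 2104.00.
Order-2 term: −1/720 · (0.00000 − 0.00000) = 0.00000.
Partial sum through k=2: 2104.00.
Order-3 term: 1/30240 · (0.00000 − 0.00000) = 0.00000.
Partial sum through k=3: 2104.00.
Order-4 term: −1/1209600 · (0.00000 − 0.00000) = 0.00000.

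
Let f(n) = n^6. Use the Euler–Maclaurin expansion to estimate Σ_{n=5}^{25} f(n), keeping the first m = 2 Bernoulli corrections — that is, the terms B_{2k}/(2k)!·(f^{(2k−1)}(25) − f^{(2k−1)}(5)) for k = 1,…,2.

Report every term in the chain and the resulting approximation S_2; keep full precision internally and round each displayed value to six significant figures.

The integral term ∫_5^25 x^6 dx = 8.71920e+08.
½[f(5) + f(25)] = ½[15625.0 + 2.44141e+08] = 1.22078e+08.
So far: 9.93998e+08.
k=1: B_{2}/(2)! × [f^{(1)}(25) − f^{(1)}(5)] = 1/12 × (5.85938e+07 − 18750.0) = 4.88125e+06.
After k=1: 9.98879e+08.
k=2: B_{4}/(4)! × [f^{(3)}(25) − f^{(3)}(5)] = −1/720 × (1.87500e+06 − 15000.0) = -2583.33.

S_2 ≈ 9.98876e+08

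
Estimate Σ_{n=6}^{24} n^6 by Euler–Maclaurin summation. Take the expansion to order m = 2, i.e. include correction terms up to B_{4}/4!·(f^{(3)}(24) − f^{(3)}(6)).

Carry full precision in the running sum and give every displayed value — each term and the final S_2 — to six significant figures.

S_2 ≈ 7.54720e+08

∫_6^24 x^6 dx evaluates to 6.55170e+08.
Endpoint term: (f(6) + f(24))/2 = (46656.0 + 1.91103e+08)/2 = 9.55748e+07.
Integral + boundary = 7.50745e+08.
Order-1 term: 1/12 · (4.77757e+07 − 46656.0) = 3.97742e+06.
Running total after k=1: 7.54722e+08.
Order-2 term: −1/720 · (1.65888e+06 − 25920.0) = -2268.00.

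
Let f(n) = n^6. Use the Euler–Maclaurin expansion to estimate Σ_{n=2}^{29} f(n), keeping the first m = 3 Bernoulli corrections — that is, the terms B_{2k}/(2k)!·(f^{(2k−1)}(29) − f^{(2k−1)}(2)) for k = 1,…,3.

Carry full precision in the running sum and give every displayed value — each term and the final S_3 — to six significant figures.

S_3 ≈ 2.77193e+09

∫_2^29 x^6 dx evaluates to 2.46427e+09.
Boundary: ½(f(2) + f(29)) = ½(64.0000 + 5.94823e+08) = 2.97412e+08.
Running total after boundary: 2.76168e+09.
Correction k=1: B_{2}/2! · (f^{(1)}(29) − f^{(1)}(2)) = 1/12 · (1.23067e+08 − 192.000) = 1.02556e+07.
After k=1: 2.77194e+09.
Correction k=2: B_{4}/4! · (f^{(3)}(29) − f^{(3)}(2)) = −1/720 · (2.92668e+06 − 960.000) = -4063.50.
After k=2: 2.77193e+09.
Correction k=3: B_{6}/6! · (f^{(5)}(29) − f^{(5)}(2)) = 1/30240 · (20880.0 − 1440.00) = 0.642857.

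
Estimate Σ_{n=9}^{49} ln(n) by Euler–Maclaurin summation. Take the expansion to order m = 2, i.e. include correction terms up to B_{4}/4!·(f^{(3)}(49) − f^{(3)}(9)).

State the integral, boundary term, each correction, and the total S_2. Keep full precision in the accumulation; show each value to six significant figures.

S_2 ≈ 133.961

∫_9^49 ln(x) dx evaluates to 130.924.
Endpoint term: (f(9) + f(49))/2 = (2.19722 + 3.89182)/2 = 3.04452.
So far: 133.969.
Order-1 term: 1/12 · (0.0204082 − 0.111111) = -0.00755858.
Running total after k=1: 133.961.
Order-2 term: −1/720 · (1.69997e-05 − 0.00274348) = 3.78678e-06.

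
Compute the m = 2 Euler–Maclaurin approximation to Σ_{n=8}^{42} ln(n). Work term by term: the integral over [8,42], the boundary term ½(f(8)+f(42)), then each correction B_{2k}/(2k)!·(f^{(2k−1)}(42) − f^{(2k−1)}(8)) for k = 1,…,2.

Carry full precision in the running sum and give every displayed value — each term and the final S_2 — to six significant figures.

Integral: ∫_8^42 ln(x) dx = 106.347.
Boundary: ½(f(8) + f(42)) = ½(2.07944 + 3.73767) = 2.90856.
So far: 109.255.
Correction k=1: B_{2}/2! · (f^{(1)}(42) − f^{(1)}(8)) = 1/12 · (0.0238095 − 0.125000) = -0.00843254.
After k=1: 109.247.
Correction k=2: B_{4}/4! · (f^{(3)}(42) − f^{(3)}(8)) = −1/720 · (2.69949e-05 − 0.00390625) = 5.38785e-06.

S_2 ≈ 109.247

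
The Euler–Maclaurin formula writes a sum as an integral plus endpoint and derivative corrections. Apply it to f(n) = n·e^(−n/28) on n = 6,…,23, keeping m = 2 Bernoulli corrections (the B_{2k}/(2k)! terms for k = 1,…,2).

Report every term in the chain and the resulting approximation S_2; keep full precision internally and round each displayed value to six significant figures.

S_2 ≈ 147.770

Integral: ∫_6^23 x·e^(−x/28) dx = 140.338.
½[f(6) + f(23)] = ½[4.84271 + 10.1155] = 7.47909.
Running total after boundary: 147.817.
Order-1 term: 1/12 · (0.0785362 − 0.634164) = -0.0463023.
Partial sum through k=1: 147.770.
Order-2 term: −1/720 · (0.00122212 − 0.00286786) = 2.28575e-06.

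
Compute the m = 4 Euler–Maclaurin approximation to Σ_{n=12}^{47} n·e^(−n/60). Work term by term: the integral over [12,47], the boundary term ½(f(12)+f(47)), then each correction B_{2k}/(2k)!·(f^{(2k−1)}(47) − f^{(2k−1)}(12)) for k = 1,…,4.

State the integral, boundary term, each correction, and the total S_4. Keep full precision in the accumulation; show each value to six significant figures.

The integral term ∫_12^47 x·e^(−x/60) dx = 603.744.
½[f(12) + f(47)] = ½[9.82477 + 21.4734] = 15.6491.
So far: 619.393.
k=1: B_{2}/(2)! × [f^{(1)}(47) − f^{(1)}(12)] = 1/12 × (0.0989908 − 0.654985) = -0.0463328.
Partial sum through k=1: 619.347.
k=2: B_{4}/(4)! × [f^{(3)}(47) − f^{(3)}(12)] = −1/720 × (0.000281320 − 0.000636791) = 4.93709e-07.
Partial sum through k=2: 619.347.
k=3: B_{6}/(6)! × [f^{(5)}(47) − f^{(5)}(12)] = 1/30240 × (1.48651e-07 − 3.03234e-07) = -5.11187e-12.
Partial sum through k=3: 619.347.
k=4: B_{8}/(8)! × [f^{(7)}(47) − f^{(7)}(12)] = −1/1209600 × (6.08769e-11 − 1.19328e-10) = 4.83227e-17.

S_4 ≈ 619.347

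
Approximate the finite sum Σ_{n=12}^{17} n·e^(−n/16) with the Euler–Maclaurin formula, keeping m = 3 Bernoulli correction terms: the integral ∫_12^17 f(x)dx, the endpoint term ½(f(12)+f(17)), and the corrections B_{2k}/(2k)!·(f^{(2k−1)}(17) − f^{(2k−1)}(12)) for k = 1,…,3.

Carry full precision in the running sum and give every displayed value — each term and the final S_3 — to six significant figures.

S_3 ≈ 34.9084

∫_12^17 x·e^(−x/16) dx evaluates to 29.1483.
½[f(12) + f(17)] = ½[5.66840 + 5.87504] = 5.77172.
Integral + boundary = 34.9200.
Order-1 term: 1/12 · (-0.0215994 − 0.118092) = -0.0116409.
After k=1: 34.9084.
Order-2 term: −1/720 · (0.00261556 − 0.00415166) = 2.13348e-06.
After k=2: 34.9084.
Order-3 term: 1/30240 · (2.07636e-05 − 3.06329e-05) = -3.26366e-10.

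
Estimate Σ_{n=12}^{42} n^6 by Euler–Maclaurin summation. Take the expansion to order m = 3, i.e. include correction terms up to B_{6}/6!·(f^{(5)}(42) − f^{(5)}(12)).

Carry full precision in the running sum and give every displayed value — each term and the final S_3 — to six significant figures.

The integral term ∫_12^42 x^6 dx = 3.29291e+10.
Boundary: ½(f(12) + f(42)) = ½(2.98598e+06 + 5.48903e+09) = 2.74601e+09.
So far: 3.56751e+10.
Correction k=1: B_{2}/2! · (f^{(1)}(42) − f^{(1)}(12)) = 1/12 · (7.84147e+08 − 1.49299e+06) = 6.52212e+07.
After k=1: 3.57403e+10.
Correction k=2: B_{4}/4! · (f^{(3)}(42) − f^{(3)}(12)) = −1/720 · (8.89056e+06 − 207360) = -12060.0.
After k=2: 3.57403e+10.
Correction k=3: B_{6}/6! · (f^{(5)}(42) − f^{(5)}(12)) = 1/30240 · (30240.0 − 8640.00) = 0.714286.

S_3 ≈ 3.57403e+10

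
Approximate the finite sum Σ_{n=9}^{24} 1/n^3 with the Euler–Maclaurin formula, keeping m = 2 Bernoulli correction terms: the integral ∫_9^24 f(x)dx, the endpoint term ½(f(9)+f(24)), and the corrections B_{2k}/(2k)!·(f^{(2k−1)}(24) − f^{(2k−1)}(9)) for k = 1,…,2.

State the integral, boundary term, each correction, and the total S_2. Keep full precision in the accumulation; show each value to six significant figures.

S_2 ≈ 0.00606402

Integral: ∫_9^24 1/x^3 dx = 0.00530478.
Endpoint term: (f(9) + f(24))/2 = (0.00137174 + 7.23380e-05)/2 = 0.000722040.
So far: 0.00602682.
Correction k=1: B_{2}/2! · (f^{(1)}(24) − f^{(1)}(9)) = 1/12 · (-9.04225e-06 − (-0.000457247)) = 3.73504e-05.
Partial sum through k=1: 0.00606417.
Correction k=2: B_{4}/4! · (f^{(3)}(24) − f^{(3)}(9)) = −1/720 · (-3.13967e-07 − (-0.000112901)) = -1.56370e-07.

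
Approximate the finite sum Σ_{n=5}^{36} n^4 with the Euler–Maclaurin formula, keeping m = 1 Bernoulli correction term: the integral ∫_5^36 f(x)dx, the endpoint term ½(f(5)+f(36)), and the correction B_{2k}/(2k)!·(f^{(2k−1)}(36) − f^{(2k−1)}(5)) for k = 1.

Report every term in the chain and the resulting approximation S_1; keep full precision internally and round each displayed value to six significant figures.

The integral term ∫_5^36 x^4 dx = 1.20926e+07.
Endpoint term: (f(5) + f(36))/2 = (625.000 + 1.67962e+06)/2 = 840120.
Integral + boundary = 1.29327e+07.
Correction k=1: B_{2}/2! · (f^{(1)}(36) − f^{(1)}(5)) = 1/12 · (186624 − 500.000) = 15510.3.

S_1 ≈ 1.29482e+07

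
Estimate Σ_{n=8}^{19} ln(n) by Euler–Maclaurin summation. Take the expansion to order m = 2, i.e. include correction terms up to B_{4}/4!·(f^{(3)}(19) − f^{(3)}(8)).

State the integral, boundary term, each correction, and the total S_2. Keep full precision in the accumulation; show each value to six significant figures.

Integral: ∫_8^19 ln(x) dx = 28.3088.
Endpoint term: (f(8) + f(19))/2 = (2.07944 + 2.94444)/2 = 2.51194.
Running total after boundary: 30.8207.
Correction k=1: B_{2}/2! · (f^{(1)}(19) − f^{(1)}(8)) = 1/12 · (0.0526316 − 0.125000) = -0.00603070.
After k=1: 30.8147.
Correction k=2: B_{4}/4! · (f^{(3)}(19) − f^{(3)}(8)) = −1/720 · (0.000291588 − 0.00390625) = 5.02036e-06.

S_2 ≈ 30.8147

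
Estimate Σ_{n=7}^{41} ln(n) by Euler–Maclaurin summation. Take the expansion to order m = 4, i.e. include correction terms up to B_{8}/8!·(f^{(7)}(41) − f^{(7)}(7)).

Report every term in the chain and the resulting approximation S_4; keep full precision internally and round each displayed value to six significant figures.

S_4 ≈ 107.455

∫_7^41 ln(x) dx evaluates to 104.635.
Endpoint term: (f(7) + f(41))/2 = (1.94591 + 3.71357)/2 = 2.82974.
So far: 107.465.
Order-1 term: 1/12 · (0.0243902 − 0.142857) = -0.00987224.
Partial sum through k=1: 107.455.
Order-2 term: −1/720 · (2.90187e-05 − 0.00583090) = 8.05817e-06.
Partial sum through k=2: 107.455.
Order-3 term: 1/30240 · (2.07153e-07 − 0.00142798) = -4.72146e-08.
Partial sum through k=3: 107.455.
Order-4 term: −1/1209600 · (3.69697e-09 − 0.000874271) = 7.22774e-10.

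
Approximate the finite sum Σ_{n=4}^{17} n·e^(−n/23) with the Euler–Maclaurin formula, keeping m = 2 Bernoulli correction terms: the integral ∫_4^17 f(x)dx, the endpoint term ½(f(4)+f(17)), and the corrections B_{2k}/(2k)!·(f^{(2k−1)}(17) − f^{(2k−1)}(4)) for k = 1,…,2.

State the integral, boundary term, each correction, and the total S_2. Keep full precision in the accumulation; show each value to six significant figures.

S_2 ≈ 88.2354

The integral term ∫_4^17 x·e^(−x/23) dx = 82.5431.
Endpoint term: (f(4) + f(17))/2 = (3.36148 + 8.11799)/2 = 5.73974.
Integral + boundary = 88.2828.
k=1: B_{2}/(2)! × [f^{(1)}(17) − f^{(1)}(4)] = 1/12 × (0.124573 − 0.694219) = -0.0474705.
After k=1: 88.2354.
k=2: B_{4}/(4)! × [f^{(3)}(17) − f^{(3)}(4)] = −1/720 × (0.00204089 − 0.00448952) = 3.40088e-06.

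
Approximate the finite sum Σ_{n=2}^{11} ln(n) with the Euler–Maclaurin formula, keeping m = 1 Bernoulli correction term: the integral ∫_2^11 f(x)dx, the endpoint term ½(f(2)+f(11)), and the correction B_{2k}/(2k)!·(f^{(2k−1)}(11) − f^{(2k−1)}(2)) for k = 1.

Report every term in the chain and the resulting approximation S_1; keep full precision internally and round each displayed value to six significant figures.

Integral: ∫_2^11 ln(x) dx = 15.9906.
½[f(2) + f(11)] = ½[0.693147 + 2.39790] = 1.54552.
So far: 17.5361.
k=1: B_{2}/(2)! × [f^{(1)}(11) − f^{(1)}(2)] = 1/12 × (0.0909091 − 0.500000) = -0.0340909.

S_1 ≈ 17.5020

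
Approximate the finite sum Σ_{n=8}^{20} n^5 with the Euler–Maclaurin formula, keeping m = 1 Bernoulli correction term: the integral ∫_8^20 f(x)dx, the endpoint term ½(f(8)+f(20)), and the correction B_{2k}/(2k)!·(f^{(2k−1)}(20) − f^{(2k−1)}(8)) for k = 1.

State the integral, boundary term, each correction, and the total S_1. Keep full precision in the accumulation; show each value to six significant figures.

S_1 ≈ 1.23043e+07

The integral term ∫_8^20 x^5 dx = 1.06230e+07.
Boundary: ½(f(8) + f(20)) = ½(32768.0 + 3.20000e+06) = 1.61638e+06.
Running total after boundary: 1.22394e+07.
Order-1 term: 1/12 · (800000 − 20480.0) = 64960.0.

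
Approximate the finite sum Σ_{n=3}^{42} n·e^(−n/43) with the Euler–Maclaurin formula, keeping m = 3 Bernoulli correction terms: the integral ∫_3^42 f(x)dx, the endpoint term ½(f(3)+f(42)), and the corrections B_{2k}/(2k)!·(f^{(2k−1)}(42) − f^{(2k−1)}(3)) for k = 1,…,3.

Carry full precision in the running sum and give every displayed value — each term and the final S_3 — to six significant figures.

∫_3^42 x·e^(−x/43) dx evaluates to 468.468.
Boundary: ½(f(3) + f(42)) = ½(2.79783 + 15.8145) = 9.30615.
So far: 477.775.
Order-1 term: 1/12 · (0.00875663 − 0.867545) = -0.0715657.
Partial sum through k=1: 477.703.
Order-2 term: −1/720 · (0.000412021 − 0.00147797) = 1.48048e-06.
Partial sum through k=2: 477.703.
Order-3 term: 1/30240 · (4.43108e-07 − 1.34491e-06) = -2.98216e-11.

S_3 ≈ 477.703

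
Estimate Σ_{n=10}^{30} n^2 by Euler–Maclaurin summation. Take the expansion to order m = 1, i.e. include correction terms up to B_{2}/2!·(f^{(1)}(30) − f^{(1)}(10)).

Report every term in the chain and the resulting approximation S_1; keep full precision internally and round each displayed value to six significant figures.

Integral: ∫_10^30 x^2 dx = 8666.67.
Endpoint term: (f(10) + f(30))/2 = (100.000 + 900.000)/2 = 500.000.
Running total after boundary: 9166.67.
Correction k=1: B_{2}/2! · (f^{(1)}(30) − f^{(1)}(10)) = 1/12 · (60.0000 − 20.0000) = 3.33333.

S_1 ≈ 9170.00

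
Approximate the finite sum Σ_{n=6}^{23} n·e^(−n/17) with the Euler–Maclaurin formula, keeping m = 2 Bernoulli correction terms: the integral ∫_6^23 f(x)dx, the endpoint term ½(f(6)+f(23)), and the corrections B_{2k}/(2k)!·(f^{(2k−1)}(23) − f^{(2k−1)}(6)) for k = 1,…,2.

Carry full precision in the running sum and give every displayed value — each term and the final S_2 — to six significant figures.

∫_6^23 x·e^(−x/17) dx evaluates to 98.9582.
Endpoint term: (f(6) + f(23))/2 = (4.21571 + 5.94501)/2 = 5.08036.
Integral + boundary = 104.039.
Correction k=1: B_{2}/2! · (f^{(1)}(23) − f^{(1)}(6)) = 1/12 · (-0.0912279 − 0.454636) = -0.0454886.
After k=1: 103.993.
Correction k=2: B_{4}/4! · (f^{(3)}(23) − f^{(3)}(6)) = −1/720 · (0.00147311 − 0.00643555) = 6.89227e-06.

S_2 ≈ 103.993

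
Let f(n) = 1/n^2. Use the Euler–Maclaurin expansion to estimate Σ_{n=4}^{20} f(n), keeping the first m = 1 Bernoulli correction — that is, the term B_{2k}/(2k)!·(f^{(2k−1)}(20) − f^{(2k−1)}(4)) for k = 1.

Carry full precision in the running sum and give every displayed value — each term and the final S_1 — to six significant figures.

Integral: ∫_4^20 1/x^2 dx = 0.200000.
½[f(4) + f(20)] = ½[0.0625000 + 0.00250000] = 0.0325000.
Running total after boundary: 0.232500.
Correction k=1: B_{2}/2! · (f^{(1)}(20) − f^{(1)}(4)) = 1/12 · (-0.000250000 − (-0.0312500)) = 0.00258333.

S_1 ≈ 0.235083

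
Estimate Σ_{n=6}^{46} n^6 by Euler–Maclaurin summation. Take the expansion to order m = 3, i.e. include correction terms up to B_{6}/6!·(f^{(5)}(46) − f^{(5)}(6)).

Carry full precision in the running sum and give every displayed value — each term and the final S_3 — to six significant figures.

Integral: ∫_6^46 x^6 dx = 6.22596e+10.
Boundary: ½(f(6) + f(46)) = ½(46656.0 + 9.47430e+09) = 4.73717e+09.
Integral + boundary = 6.69968e+10.
Order-1 term: 1/12 · (1.23578e+09 − 46656.0) = 1.02978e+08.
Partial sum through k=1: 6.70998e+10.
Order-2 term: −1/720 · (1.16803e+07 − 25920.0) = -16186.7.
Partial sum through k=2: 6.70998e+10.
Order-3 term: 1/30240 · (33120.0 − 4320.00) = 0.952381.

S_3 ≈ 6.70998e+10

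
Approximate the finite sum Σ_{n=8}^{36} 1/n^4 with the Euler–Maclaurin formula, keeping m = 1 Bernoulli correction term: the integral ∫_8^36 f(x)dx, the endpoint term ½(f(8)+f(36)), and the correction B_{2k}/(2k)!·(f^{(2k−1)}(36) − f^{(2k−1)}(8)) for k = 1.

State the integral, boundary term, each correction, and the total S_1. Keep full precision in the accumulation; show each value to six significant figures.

S_1 ≈ 0.000776432

Integral: ∫_8^36 1/x^4 dx = 0.000643897.
Boundary: ½(f(8) + f(36)) = ½(0.000244141 + 5.95374e-07) = 0.000122368.
So far: 0.000766265.
Order-1 term: 1/12 · (-6.61527e-08 − (-0.000122070)) = 1.01670e-05.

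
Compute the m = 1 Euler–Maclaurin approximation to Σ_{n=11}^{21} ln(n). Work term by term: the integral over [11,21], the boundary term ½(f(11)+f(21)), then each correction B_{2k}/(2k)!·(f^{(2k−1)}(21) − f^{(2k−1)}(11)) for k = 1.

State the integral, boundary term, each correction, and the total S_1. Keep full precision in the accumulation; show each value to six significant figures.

∫_11^21 ln(x) dx evaluates to 27.5581.
½[f(11) + f(21)] = ½[2.39790 + 3.04452] = 2.72121.
Integral + boundary = 30.2793.
Correction k=1: B_{2}/2! · (f^{(1)}(21) − f^{(1)}(11)) = 1/12 · (0.0476190 − 0.0909091) = -0.00360750.

S_1 ≈ 30.2757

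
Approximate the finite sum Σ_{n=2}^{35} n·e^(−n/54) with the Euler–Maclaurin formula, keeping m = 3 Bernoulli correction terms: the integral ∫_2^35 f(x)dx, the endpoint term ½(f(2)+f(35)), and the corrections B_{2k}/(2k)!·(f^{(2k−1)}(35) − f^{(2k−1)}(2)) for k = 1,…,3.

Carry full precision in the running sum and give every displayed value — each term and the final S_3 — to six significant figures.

S_3 ≈ 410.501

∫_2^35 x·e^(−x/54) dx evaluates to 400.446.
Endpoint term: (f(2) + f(35))/2 = (1.92728 + 18.3055)/2 = 10.1164.
Running total after boundary: 410.563.
Correction k=1: B_{2}/2! · (f^{(1)}(35) − f^{(1)}(2)) = 1/12 · (0.184023 − 0.927950) = -0.0619939.
Partial sum through k=1: 410.501.
Correction k=2: B_{4}/4! · (f^{(3)}(35) − f^{(3)}(2)) = −1/720 · (0.000421828 − 0.000979160) = 7.74073e-07.
Partial sum through k=2: 410.501.
Correction k=3: B_{6}/6! · (f^{(5)}(35) − f^{(5)}(2)) = 1/30240 · (2.67678e-07 − 5.62446e-07) = -9.74764e-12.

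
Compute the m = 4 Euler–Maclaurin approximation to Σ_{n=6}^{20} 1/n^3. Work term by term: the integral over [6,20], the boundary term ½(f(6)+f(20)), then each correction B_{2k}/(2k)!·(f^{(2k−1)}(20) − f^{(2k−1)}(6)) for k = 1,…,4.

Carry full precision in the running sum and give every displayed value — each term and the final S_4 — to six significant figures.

S_4 ≈ 0.0152058

∫_6^20 1/x^3 dx evaluates to 0.0126389.
½[f(6) + f(20)] = ½[0.00462963 + 0.000125000] = 0.00237731.
Integral + boundary = 0.0150162.
k=1: B_{2}/(2)! × [f^{(1)}(20) − f^{(1)}(6)] = 1/12 × (-1.87500e-05 − (-0.00231481)) = 0.000191339.
After k=1: 0.0152075.
k=2: B_{4}/(4)! × [f^{(3)}(20) − f^{(3)}(6)] = −1/720 × (-9.37500e-07 − (-0.00128601)) = -1.78482e-06.
After k=2: 0.0152058.
k=3: B_{6}/(6)! × [f^{(5)}(20) − f^{(5)}(6)] = 1/30240 × (-9.84375e-08 − (-0.00150034)) = 4.96113e-08.
After k=3: 0.0152058.
k=4: B_{8}/(8)! × [f^{(7)}(20) − f^{(7)}(6)] = −1/1209600 × (-1.77188e-08 − (-0.00300069)) = -2.48071e-09.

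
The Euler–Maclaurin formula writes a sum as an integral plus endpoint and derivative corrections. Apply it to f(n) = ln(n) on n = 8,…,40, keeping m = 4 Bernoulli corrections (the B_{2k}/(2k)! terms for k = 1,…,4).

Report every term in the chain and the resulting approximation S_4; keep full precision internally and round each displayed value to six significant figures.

S_4 ≈ 101.795

Integral: ∫_8^40 ln(x) dx = 98.9196.
½[f(8) + f(40)] = ½[2.07944 + 3.68888] = 2.88416.
So far: 101.804.
Order-1 term: 1/12 · (0.0250000 − 0.125000) = -0.00833333.
Partial sum through k=1: 101.795.
Order-2 term: −1/720 · (3.12500e-05 − 0.00390625) = 5.38194e-06.
Partial sum through k=2: 101.795.
Order-3 term: 1/30240 · (2.34375e-07 − 0.000732422) = -2.42125e-08.
Partial sum through k=3: 101.795.
Order-4 term: −1/1209600 · (4.39453e-09 − 0.000343323) = 2.83828e-10.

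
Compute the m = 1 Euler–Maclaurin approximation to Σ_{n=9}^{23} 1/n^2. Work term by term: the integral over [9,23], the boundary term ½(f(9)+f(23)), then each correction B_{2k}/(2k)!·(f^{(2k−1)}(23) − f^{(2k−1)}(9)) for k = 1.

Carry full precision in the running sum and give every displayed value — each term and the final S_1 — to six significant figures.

S_1 ≈ 0.0749658

∫_9^23 1/x^2 dx evaluates to 0.0676329.
Endpoint term: (f(9) + f(23))/2 = (0.0123457 + 0.00189036)/2 = 0.00711802.
Integral + boundary = 0.0747509.
Order-1 term: 1/12 · (-0.000164379 − (-0.00274348)) = 0.000214925.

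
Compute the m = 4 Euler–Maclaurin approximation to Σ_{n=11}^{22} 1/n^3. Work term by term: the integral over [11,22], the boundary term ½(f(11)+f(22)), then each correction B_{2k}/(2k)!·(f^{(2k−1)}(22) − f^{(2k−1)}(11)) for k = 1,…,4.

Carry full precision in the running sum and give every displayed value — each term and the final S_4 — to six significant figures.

S_4 ≈ 0.00353775

∫_11^22 1/x^3 dx evaluates to 0.00309917.
Endpoint term: (f(11) + f(22))/2 = (0.000751315 + 9.39144e-05)/2 = 0.000422615.
So far: 0.00352179.
Order-1 term: 1/12 · (-1.28065e-05 − (-0.000204904)) = 1.60081e-05.
Partial sum through k=1: 0.00353780.
Order-2 term: −1/720 · (-5.29194e-07 − (-3.38684e-05)) = -4.63045e-08.
Partial sum through k=2: 0.00353775.
Order-3 term: 1/30240 · (-4.59218e-08 − (-1.17560e-05)) = 3.87238e-10.
Partial sum through k=3: 0.00353775.
Order-4 term: −1/1209600 · (-6.83135e-09 − (-6.99530e-06)) = -5.77750e-12.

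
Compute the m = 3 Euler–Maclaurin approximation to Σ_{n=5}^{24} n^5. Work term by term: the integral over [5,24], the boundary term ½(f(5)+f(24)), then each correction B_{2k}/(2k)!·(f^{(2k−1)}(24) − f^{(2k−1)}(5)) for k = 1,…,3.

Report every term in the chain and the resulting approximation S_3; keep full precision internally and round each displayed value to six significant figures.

S_3 ≈ 3.59687e+07

The integral term ∫_5^24 x^5 dx = 3.18479e+07.
½[f(5) + f(24)] = ½[3125.00 + 7.96262e+06] = 3.98287e+06.
Integral + boundary = 3.58308e+07.
Order-1 term: 1/12 · (1.65888e+06 − 3125.00) = 137980.
Running total after k=1: 3.59687e+07.
Order-2 term: −1/720 · (34560.0 − 1500.00) = -45.9167.
Running total after k=2: 3.59687e+07.
Order-3 term: 1/30240 · (120.000 − 120.000) = 0.00000.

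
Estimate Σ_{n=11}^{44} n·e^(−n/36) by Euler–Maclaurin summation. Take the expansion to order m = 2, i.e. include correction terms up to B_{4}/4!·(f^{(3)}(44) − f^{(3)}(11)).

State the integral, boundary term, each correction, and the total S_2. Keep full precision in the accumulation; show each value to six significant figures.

∫_11^44 x·e^(−x/36) dx evaluates to 398.145.
Endpoint term: (f(11) + f(44))/2 = (8.10385 + 12.9613)/2 = 10.5326.
So far: 408.677.
Correction k=1: B_{2}/2! · (f^{(1)}(44) − f^{(1)}(11)) = 1/12 · (-0.0654611 − 0.511607) = -0.0480890.
Running total after k=1: 408.629.
Correction k=2: B_{4}/4! · (f^{(3)}(44) − f^{(3)}(11)) = −1/720 · (0.000404081 − 0.00153166) = 1.56609e-06.

S_2 ≈ 408.629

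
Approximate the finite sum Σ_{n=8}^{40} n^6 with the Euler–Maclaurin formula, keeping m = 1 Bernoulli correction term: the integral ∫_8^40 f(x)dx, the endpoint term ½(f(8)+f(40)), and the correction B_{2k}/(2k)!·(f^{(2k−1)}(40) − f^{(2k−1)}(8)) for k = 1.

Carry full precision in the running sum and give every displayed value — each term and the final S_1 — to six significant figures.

S_1 ≈ 2.55047e+10

∫_8^40 x^6 dx evaluates to 2.34054e+10.
Endpoint term: (f(8) + f(40))/2 = (262144 + 4.09600e+09)/2 = 2.04813e+09.
Running total after boundary: 2.54535e+10.
Correction k=1: B_{2}/2! · (f^{(1)}(40) − f^{(1)}(8)) = 1/12 · (6.14400e+08 − 196608) = 5.11836e+07.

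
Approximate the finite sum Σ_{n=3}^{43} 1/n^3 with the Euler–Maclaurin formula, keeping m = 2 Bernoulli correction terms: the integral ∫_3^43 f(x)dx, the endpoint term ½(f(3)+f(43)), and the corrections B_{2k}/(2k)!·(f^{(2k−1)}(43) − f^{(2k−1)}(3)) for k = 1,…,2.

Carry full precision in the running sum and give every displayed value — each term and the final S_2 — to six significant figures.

S_2 ≈ 0.0767820

The integral term ∫_3^43 1/x^3 dx = 0.0552851.
½[f(3) + f(43)] = ½[0.0370370 + 1.25775e-05] = 0.0185248.
Integral + boundary = 0.0738099.
k=1: B_{2}/(2)! × [f^{(1)}(43) − f^{(1)}(3)] = 1/12 × (-8.77501e-07 − (-0.0370370)) = 0.00308635.
Running total after k=1: 0.0768963.
k=2: B_{4}/(4)! × [f^{(3)}(43) − f^{(3)}(3)] = −1/720 × (-9.49162e-09 − (-0.0823045)) = -0.000114312.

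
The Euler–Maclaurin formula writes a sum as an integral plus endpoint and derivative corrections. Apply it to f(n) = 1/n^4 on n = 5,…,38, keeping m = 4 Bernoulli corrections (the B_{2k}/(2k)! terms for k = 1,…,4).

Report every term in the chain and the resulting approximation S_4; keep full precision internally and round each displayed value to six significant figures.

Integral: ∫_5^38 1/x^4 dx = 0.00266059.
Endpoint term: (f(5) + f(38))/2 = (0.00160000 + 4.79585e-07)/2 = 0.000800240.
Integral + boundary = 0.00346083.
Order-1 term: 1/12 · (-5.04826e-08 − (-0.00128000)) = 0.000106662.
Partial sum through k=1: 0.00356749.
Order-2 term: −1/720 · (-1.04881e-09 − (-0.00153600)) = -2.13333e-06.
Partial sum through k=2: 0.00356536.
Order-3 term: 1/30240 · (-4.06740e-11 − (-0.00344064)) = 1.13778e-07.
Partial sum through k=3: 0.00356547.
Order-4 term: −1/1209600 · (-2.53508e-12 − (-0.0123863)) = -1.02400e-08.

S_4 ≈ 0.00356546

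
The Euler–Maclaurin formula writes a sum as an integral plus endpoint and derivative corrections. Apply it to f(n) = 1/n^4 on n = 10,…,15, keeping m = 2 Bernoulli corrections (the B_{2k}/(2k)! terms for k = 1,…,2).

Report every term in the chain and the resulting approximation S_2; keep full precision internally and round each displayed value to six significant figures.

Integral: ∫_10^15 1/x^4 dx = 0.000234568.
Boundary: ½(f(10) + f(15)) = ½(0.000100000 + 1.97531e-05) = 5.98765e-05.
Integral + boundary = 0.000294444.
Order-1 term: 1/12 · (-5.26749e-06 − (-4.00000e-05)) = 2.89438e-06.
After k=1: 0.000297339.
Order-2 term: −1/720 · (-7.02332e-07 − (-1.20000e-05)) = -1.56912e-08.

S_2 ≈ 0.000297323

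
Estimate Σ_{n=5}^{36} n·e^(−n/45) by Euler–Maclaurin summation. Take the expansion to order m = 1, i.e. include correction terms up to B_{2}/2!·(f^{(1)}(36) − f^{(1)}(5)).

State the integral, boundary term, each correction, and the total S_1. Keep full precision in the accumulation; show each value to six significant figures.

The integral term ∫_5^36 x·e^(−x/45) dx = 375.584.
Endpoint term: (f(5) + f(36))/2 = (4.47420 + 16.1758)/2 = 10.3250.
So far: 385.909.
Order-1 term: 1/12 · (0.0898658 − 0.795413) = -0.0587956.

S_1 ≈ 385.851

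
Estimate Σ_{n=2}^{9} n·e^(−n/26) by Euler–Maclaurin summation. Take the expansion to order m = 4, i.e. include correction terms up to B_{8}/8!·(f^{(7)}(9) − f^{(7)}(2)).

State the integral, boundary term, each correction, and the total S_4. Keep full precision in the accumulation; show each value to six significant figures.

S_4 ≈ 34.4389

∫_2^9 x·e^(−x/26) dx evaluates to 30.3623.
½[f(2) + f(9)] = ½[1.85192 + 6.36663] = 4.10928.
Running total after boundary: 34.4716.
k=1: B_{2}/(2)! × [f^{(1)}(9) − f^{(1)}(2)] = 1/12 × (0.462533 − 0.854733) = -0.0326833.
Partial sum through k=1: 34.4389.
k=2: B_{4}/(4)! × [f^{(3)}(9) − f^{(3)}(2)] = −1/720 × (0.00277713 − 0.00400393) = 1.70389e-06.
Partial sum through k=2: 34.4389.
k=3: B_{6}/(6)! × [f^{(5)}(9) − f^{(5)}(2)] = 1/30240 × (7.20420e-06 − 9.97553e-06) = -9.16444e-11.
Partial sum through k=3: 34.4389.
k=4: B_{8}/(8)! × [f^{(7)}(9) − f^{(7)}(2)] = −1/1209600 × (1.52370e-08 − 2.07516e-08) = 4.55902e-15.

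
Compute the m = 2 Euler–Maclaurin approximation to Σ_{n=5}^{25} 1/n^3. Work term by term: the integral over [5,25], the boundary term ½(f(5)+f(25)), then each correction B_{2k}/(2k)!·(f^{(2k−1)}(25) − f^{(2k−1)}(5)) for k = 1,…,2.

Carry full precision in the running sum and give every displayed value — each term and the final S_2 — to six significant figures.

Integral: ∫_5^25 1/x^3 dx = 0.0192000.
½[f(5) + f(25)] = ½[0.00800000 + 6.40000e-05] = 0.00403200.
So far: 0.0232320.
Correction k=1: B_{2}/2! · (f^{(1)}(25) − f^{(1)}(5)) = 1/12 · (-7.68000e-06 − (-0.00480000)) = 0.000399360.
Running total after k=1: 0.0236314.
Correction k=2: B_{4}/4! · (f^{(3)}(25) − f^{(3)}(5)) = −1/720 · (-2.45760e-07 − (-0.00384000)) = -5.33299e-06.

S_2 ≈ 0.0236260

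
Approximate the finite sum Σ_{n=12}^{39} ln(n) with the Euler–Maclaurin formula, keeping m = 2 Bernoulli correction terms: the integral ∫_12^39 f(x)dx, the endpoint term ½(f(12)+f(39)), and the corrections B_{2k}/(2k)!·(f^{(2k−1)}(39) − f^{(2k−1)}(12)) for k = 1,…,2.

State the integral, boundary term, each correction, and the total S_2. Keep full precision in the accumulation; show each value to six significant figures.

Integral: ∫_12^39 ln(x) dx = 86.0600.
½[f(12) + f(39)] = ½[2.48491 + 3.66356] = 3.07423.
So far: 89.1343.
Correction k=1: B_{2}/2! · (f^{(1)}(39) − f^{(1)}(12)) = 1/12 · (0.0256410 − 0.0833333) = -0.00480769.
Partial sum through k=1: 89.1295.
Correction k=2: B_{4}/4! · (f^{(3)}(39) − f^{(3)}(12)) = −1/720 · (3.37160e-05 − 0.00115741) = 1.56068e-06.

S_2 ≈ 89.1295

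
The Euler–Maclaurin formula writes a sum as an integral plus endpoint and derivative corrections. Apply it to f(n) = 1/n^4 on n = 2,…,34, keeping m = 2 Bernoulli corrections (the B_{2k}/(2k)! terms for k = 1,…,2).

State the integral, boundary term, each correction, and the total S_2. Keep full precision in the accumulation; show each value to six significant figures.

Integral: ∫_2^34 1/x^4 dx = 0.0416582.
Endpoint term: (f(2) + f(34))/2 = (0.0625000 + 7.48315e-07)/2 = 0.0312504.
Running total after boundary: 0.0729086.
k=1: B_{2}/(2)! × [f^{(1)}(34) − f^{(1)}(2)] = 1/12 × (-8.80370e-08 − (-0.125000)) = 0.0104167.
After k=1: 0.0833252.
k=2: B_{4}/(4)! × [f^{(3)}(34) − f^{(3)}(2)] = −1/720 × (-2.28470e-09 − (-0.937500)) = -0.00130208.

S_2 ≈ 0.0820231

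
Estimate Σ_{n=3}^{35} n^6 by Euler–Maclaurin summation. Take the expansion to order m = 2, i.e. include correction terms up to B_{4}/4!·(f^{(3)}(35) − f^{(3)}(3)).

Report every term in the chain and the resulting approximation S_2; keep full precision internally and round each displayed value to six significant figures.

S_2 ≈ 1.01367e+10

∫_3^35 x^6 dx evaluates to 9.19133e+09.
½[f(3) + f(35)] = ½[729.000 + 1.83827e+09] = 9.19133e+08.
Running total after boundary: 1.01105e+10.
Order-1 term: 1/12 · (3.15131e+08 − 1458.00) = 2.62608e+07.
Partial sum through k=1: 1.01367e+10.
Order-2 term: −1/720 · (5.14500e+06 − 3240.00) = -7141.33.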